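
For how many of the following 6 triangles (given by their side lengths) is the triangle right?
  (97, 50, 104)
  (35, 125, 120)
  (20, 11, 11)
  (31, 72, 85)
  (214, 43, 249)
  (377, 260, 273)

(97,50,104): 50²+97² = 11909 > 10816 = 104² → acute
(35,125,120): 35²+120² = 15625 = 125² → right
(20,11,11): 11²+11² = 242 < 400 = 20² → obtuse
(31,72,85): 31²+72² = 6145 < 7225 = 85² → obtuse
(214,43,249): 43²+214² = 47645 < 62001 = 249² → obtuse
(377,260,273): 260²+273² = 142129 = 377² → right
2 of the 6 are right.

2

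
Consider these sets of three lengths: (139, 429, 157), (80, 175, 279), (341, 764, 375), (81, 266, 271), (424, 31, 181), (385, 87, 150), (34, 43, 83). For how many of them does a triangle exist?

1

(139,157,429): 139+157 ≤ 429 → not valid
(80,175,279): 80+175 ≤ 279 → not valid
(341,375,764): 341+375 ≤ 764 → not valid
(81,266,271): 81+266 > 271 → valid
(31,181,424): 31+181 ≤ 424 → not valid
(87,150,385): 87+150 ≤ 385 → not valid
(34,43,83): 34+43 ≤ 83 → not valid
1 of the 7 triples forms a triangle.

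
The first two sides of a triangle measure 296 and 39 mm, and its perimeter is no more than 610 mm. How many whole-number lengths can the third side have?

Triangle inequality: 257 < x < 335. Perimeter ≤ 610 gives x ≤ 610 − 296 − 39 = 275.
So 257 < x ≤ 275; integers 258 through 275: 18 values.

18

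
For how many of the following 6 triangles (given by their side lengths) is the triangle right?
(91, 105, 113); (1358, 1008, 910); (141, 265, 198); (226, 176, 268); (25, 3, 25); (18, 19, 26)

(91,105,113): 91²+105² = 19306 > 12769 = 113² → acute
(1358,1008,910): 910²+1008² = 1844164 = 1358² → right
(141,265,198): 141²+198² = 59085 < 70225 = 265² → obtuse
(226,176,268): 176²+226² = 82052 > 71824 = 268² → acute
(25,3,25): 3²+25² = 634 > 625 = 25² → acute
(18,19,26): 18²+19² = 685 > 676 = 26² → acute
1 of the 6 is right.

1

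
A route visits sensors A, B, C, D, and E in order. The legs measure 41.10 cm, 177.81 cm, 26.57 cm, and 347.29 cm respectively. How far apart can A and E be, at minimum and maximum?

101.81 ≤ AE ≤ 592.77 cm

The maximum is all hops collinear in one direction: 41.10 + 177.81 + 26.57 + 347.29 = 592.77.
The longest hop is 347.29; the others sum to 245.48. Folding the others back against it leaves at least 347.29 − 245.48 = 101.81.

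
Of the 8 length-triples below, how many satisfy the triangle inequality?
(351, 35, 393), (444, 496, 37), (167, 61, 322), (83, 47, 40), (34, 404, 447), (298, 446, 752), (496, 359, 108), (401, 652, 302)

(35,351,393): 35+351 ≤ 393 → not valid
(37,444,496): 37+444 ≤ 496 → not valid
(61,167,322): 61+167 ≤ 322 → not valid
(40,47,83): 40+47 > 83 → valid
(34,404,447): 34+404 ≤ 447 → not valid
(298,446,752): 298+446 ≤ 752 → not valid
(108,359,496): 108+359 ≤ 496 → not valid
(302,401,652): 302+401 > 652 → valid
2 of the 8 triples form a triangle.

2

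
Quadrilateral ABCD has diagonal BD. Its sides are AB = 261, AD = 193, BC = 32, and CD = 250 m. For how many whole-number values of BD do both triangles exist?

63

From triangle ABD: 68 < BD < 454.
From triangle CBD: 218 < BD < 282.
Intersection: 218 < BD < 282, so integers 219 through 281: 63 values.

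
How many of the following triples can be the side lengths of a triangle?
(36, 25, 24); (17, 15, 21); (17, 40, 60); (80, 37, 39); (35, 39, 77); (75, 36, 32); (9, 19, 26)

(24,25,36): 24+25 > 36 → valid
(15,17,21): 15+17 > 21 → valid
(17,40,60): 17+40 ≤ 60 → not valid
(37,39,80): 37+39 ≤ 80 → not valid
(35,39,77): 35+39 ≤ 77 → not valid
(32,36,75): 32+36 ≤ 75 → not valid
(9,19,26): 9+19 > 26 → valid
3 of the 7 triples form a triangle.

3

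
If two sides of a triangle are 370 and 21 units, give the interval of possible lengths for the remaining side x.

By the triangle inequality, x must be less than 370 + 21 = 391 and greater than |370 − 21| = 349.

349 < x < 391 (units)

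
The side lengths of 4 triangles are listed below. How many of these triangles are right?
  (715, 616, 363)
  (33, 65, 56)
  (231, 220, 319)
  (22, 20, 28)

3

(715,616,363): 363²+616² = 511225 = 715² → right
(33,65,56): 33²+56² = 4225 = 65² → right
(231,220,319): 220²+231² = 101761 = 319² → right
(22,20,28): 20²+22² = 884 > 784 = 28² → acute
3 of the 4 are right.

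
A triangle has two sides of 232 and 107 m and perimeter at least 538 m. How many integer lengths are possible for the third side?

140

Triangle inequality: 125 < x < 339. Perimeter ≥ 538 gives x ≥ 538 − 232 − 107 = 199.
So 199 ≤ x < 339; integers 199 through 338: 140 values.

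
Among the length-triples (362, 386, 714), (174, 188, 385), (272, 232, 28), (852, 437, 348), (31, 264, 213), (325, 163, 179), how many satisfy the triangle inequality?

2

(362,386,714): 362+386 > 714 → valid
(174,188,385): 174+188 ≤ 385 → not valid
(28,232,272): 28+232 ≤ 272 → not valid
(348,437,852): 348+437 ≤ 852 → not valid
(31,213,264): 31+213 ≤ 264 → not valid
(163,179,325): 163+179 > 325 → valid
2 of the 6 triples form a triangle.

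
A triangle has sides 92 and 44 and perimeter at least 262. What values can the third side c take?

Triangle inequality alone gives 48 < c < 136.
The perimeter condition gives c ≥ 262 − 92 − 44 = 126.
Intersecting the two: 126 ≤ c < 136.

126 ≤ c < 136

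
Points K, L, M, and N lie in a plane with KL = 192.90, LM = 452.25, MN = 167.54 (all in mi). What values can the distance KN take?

The maximum is all hops collinear in one direction: 192.90 + 452.25 + 167.54 = 812.69.
The longest hop is 452.25; the others sum to 360.44. Folding the others back against it leaves at least 452.25 − 360.44 = 91.81.

91.81 ≤ KN ≤ 812.69 mi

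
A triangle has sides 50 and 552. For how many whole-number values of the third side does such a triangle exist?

The third side lies in the open interval (502, 602).
Integers from 503 to 601 inclusive: 601 − 503 + 1 = 99.

99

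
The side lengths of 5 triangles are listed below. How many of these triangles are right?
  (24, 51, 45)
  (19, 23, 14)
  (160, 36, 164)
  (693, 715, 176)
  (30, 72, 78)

(24,51,45): 24²+45² = 2601 = 51² → right
(19,23,14): 14²+19² = 557 > 529 = 23² → acute
(160,36,164): 36²+160² = 26896 = 164² → right
(693,715,176): 176²+693² = 511225 = 715² → right
(30,72,78): 30²+72² = 6084 = 78² → right
4 of the 5 are right.

4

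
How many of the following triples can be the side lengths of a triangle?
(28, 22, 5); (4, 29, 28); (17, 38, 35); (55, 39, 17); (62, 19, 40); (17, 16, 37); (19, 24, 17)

(5,22,28): 5+22 ≤ 28 → not valid
(4,28,29): 4+28 > 29 → valid
(17,35,38): 17+35 > 38 → valid
(17,39,55): 17+39 > 55 → valid
(19,40,62): 19+40 ≤ 62 → not valid
(16,17,37): 16+17 ≤ 37 → not valid
(17,19,24): 17+19 > 24 → valid
4 of the 7 triples form a triangle.

4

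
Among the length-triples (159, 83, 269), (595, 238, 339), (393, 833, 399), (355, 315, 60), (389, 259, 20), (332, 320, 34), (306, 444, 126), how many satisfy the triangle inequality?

2

(83,159,269): 83+159 ≤ 269 → not valid
(238,339,595): 238+339 ≤ 595 → not valid
(393,399,833): 393+399 ≤ 833 → not valid
(60,315,355): 60+315 > 355 → valid
(20,259,389): 20+259 ≤ 389 → not valid
(34,320,332): 34+320 > 332 → valid
(126,306,444): 126+306 ≤ 444 → not valid
2 of the 7 triples form a triangle.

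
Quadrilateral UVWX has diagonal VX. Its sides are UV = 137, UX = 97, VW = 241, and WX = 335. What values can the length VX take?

From triangle UVX: |137 − 97| < VX < 137 + 97, i.e. 40 < VX < 234.
From triangle WVX: 94 < VX < 576.
Both must hold, so VX lies in the intersection.

94 < VX < 234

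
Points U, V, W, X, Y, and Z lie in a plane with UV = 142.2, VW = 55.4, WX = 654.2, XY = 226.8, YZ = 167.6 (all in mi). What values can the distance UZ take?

62.2 ≤ UZ ≤ 1246.2 mi

The maximum is all hops collinear in one direction: 142.2 + 55.4 + 654.2 + 226.8 + 167.6 = 1246.2.
The longest hop is 654.2; the others sum to 592.0. Folding the others back against it leaves at least 654.2 − 592.0 = 62.2.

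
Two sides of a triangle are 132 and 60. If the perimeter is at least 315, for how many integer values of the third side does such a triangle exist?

69

Triangle inequality: 72 < x < 192. Perimeter ≥ 315 gives x ≥ 315 − 132 − 60 = 123.
So 123 ≤ x < 192; integers 123 through 191: 69 values.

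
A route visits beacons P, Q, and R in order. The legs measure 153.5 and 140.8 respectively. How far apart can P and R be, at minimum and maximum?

12.7 ≤ PR ≤ 294.3

By the triangle inequality, |153.5 − 140.8| ≤ PR ≤ 153.5 + 140.8.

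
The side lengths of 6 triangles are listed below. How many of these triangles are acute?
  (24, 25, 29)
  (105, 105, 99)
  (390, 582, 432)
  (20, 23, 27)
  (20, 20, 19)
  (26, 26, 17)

(24,25,29): 24²+25² = 1201 > 841 = 29² → acute
(105,105,99): 99²+105² = 20826 > 11025 = 105² → acute
(390,582,432): 390²+432² = 338724 = 582² → right
(20,23,27): 20²+23² = 929 > 729 = 27² → acute
(20,20,19): 19²+20² = 761 > 400 = 20² → acute
(26,26,17): 17²+26² = 965 > 676 = 26² → acute
5 of the 6 are acute.

5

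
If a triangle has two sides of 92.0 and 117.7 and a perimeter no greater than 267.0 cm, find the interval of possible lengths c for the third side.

Triangle inequality alone gives 25.7 < c < 209.7.
The perimeter condition gives c ≤ 267.0 − 92.0 − 117.7 = 57.3.
Intersecting the two: 25.7 < c ≤ 57.3.

25.7 < c ≤ 57.3 cm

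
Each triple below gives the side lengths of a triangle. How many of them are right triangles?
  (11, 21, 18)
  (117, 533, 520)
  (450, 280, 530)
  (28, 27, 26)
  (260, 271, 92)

2

(11,21,18): 11²+18² = 445 > 441 = 21² → acute
(117,533,520): 117²+520² = 284089 = 533² → right
(450,280,530): 280²+450² = 280900 = 530² → right
(28,27,26): 26²+27² = 1405 > 784 = 28² → acute
(260,271,92): 92²+260² = 76064 > 73441 = 271² → acute
2 of the 5 are right.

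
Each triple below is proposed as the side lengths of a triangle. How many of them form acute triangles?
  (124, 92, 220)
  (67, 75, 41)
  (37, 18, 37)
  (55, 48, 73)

2

(124,92,220): 92+124 ≤ 220, not a triangle
(67,75,41): 41²+67² = 6170 > 5625 = 75² → acute
(37,18,37): 18²+37² = 1693 > 1369 = 37² → acute
(55,48,73): 48²+55² = 5329 = 73² → right
2 of the 4 are acute.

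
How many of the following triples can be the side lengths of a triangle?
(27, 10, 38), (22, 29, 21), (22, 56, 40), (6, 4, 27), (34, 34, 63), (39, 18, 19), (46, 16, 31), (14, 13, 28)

4

(10,27,38): 10+27 ≤ 38 → not valid
(21,22,29): 21+22 > 29 → valid
(22,40,56): 22+40 > 56 → valid
(4,6,27): 4+6 ≤ 27 → not valid
(34,34,63): 34+34 > 63 → valid
(18,19,39): 18+19 ≤ 39 → not valid
(16,31,46): 16+31 > 46 → valid
(13,14,28): 13+14 ≤ 28 → not valid
4 of the 8 triples form a triangle.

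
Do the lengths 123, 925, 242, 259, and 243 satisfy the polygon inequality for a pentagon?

For a pentagon, each side must be shorter than the sum of the others.
Here the longest side is 925, but the remaining 4 sides sum to only 867.

No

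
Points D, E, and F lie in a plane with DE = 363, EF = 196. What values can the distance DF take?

167 ≤ DF ≤ 559

By the triangle inequality, |363 − 196| ≤ DF ≤ 363 + 196.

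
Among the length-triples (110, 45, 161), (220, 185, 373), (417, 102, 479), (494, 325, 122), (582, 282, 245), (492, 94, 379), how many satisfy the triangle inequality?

(45,110,161): 45+110 ≤ 161 → not valid
(185,220,373): 185+220 > 373 → valid
(102,417,479): 102+417 > 479 → valid
(122,325,494): 122+325 ≤ 494 → not valid
(245,282,582): 245+282 ≤ 582 → not valid
(94,379,492): 94+379 ≤ 492 → not valid
2 of the 6 triples form a triangle.

2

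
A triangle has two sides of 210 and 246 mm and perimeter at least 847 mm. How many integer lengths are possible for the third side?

65

Triangle inequality: 36 < x < 456. Perimeter ≥ 847 gives x ≥ 847 − 210 − 246 = 391.
So 391 ≤ x < 456; integers 391 through 455: 65 values.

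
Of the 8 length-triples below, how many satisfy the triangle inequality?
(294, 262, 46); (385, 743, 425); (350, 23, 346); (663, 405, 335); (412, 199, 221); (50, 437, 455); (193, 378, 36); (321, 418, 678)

7

(46,262,294): 46+262 > 294 → valid
(385,425,743): 385+425 > 743 → valid
(23,346,350): 23+346 > 350 → valid
(335,405,663): 335+405 > 663 → valid
(199,221,412): 199+221 > 412 → valid
(50,437,455): 50+437 > 455 → valid
(36,193,378): 36+193 ≤ 378 → not valid
(321,418,678): 321+418 > 678 → valid
7 of the 8 triples form a triangle.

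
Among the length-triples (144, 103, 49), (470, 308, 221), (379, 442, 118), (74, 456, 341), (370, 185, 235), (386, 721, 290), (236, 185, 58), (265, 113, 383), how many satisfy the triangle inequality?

(49,103,144): 49+103 > 144 → valid
(221,308,470): 221+308 > 470 → valid
(118,379,442): 118+379 > 442 → valid
(74,341,456): 74+341 ≤ 456 → not valid
(185,235,370): 185+235 > 370 → valid
(290,386,721): 290+386 ≤ 721 → not valid
(58,185,236): 58+185 > 236 → valid
(113,265,383): 113+265 ≤ 383 → not valid
5 of the 8 triples form a triangle.

5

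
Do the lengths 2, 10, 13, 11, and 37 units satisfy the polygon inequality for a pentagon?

For a pentagon, each side must be shorter than the sum of the others.
Here the longest side is 37, but the remaining 4 sides sum to only 36.

No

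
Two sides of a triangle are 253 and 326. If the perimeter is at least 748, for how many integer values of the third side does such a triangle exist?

410

Triangle inequality: 73 < x < 579. Perimeter ≥ 748 gives x ≥ 748 − 253 − 326 = 169.
So 169 ≤ x < 579; integers 169 through 578: 410 values.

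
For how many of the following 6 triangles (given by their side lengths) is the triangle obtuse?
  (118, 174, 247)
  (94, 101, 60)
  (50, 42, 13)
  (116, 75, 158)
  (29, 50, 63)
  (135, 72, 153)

(118,174,247): 118²+174² = 44200 < 61009 = 247² → obtuse
(94,101,60): 60²+94² = 12436 > 10201 = 101² → acute
(50,42,13): 13²+42² = 1933 < 2500 = 50² → obtuse
(116,75,158): 75²+116² = 19081 < 24964 = 158² → obtuse
(29,50,63): 29²+50² = 3341 < 3969 = 63² → obtuse
(135,72,153): 72²+135² = 23409 = 153² → right
4 of the 6 are obtuse.

4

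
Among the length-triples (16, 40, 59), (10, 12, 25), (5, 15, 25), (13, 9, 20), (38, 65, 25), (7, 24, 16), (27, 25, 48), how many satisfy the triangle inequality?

2

(16,40,59): 16+40 ≤ 59 → not valid
(10,12,25): 10+12 ≤ 25 → not valid
(5,15,25): 5+15 ≤ 25 → not valid
(9,13,20): 9+13 > 20 → valid
(25,38,65): 25+38 ≤ 65 → not valid
(7,16,24): 7+16 ≤ 24 → not valid
(25,27,48): 25+27 > 48 → valid
2 of the 7 triples form a triangle.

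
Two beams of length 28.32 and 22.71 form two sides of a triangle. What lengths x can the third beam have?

5.61 < x < 51.03

By the triangle inequality, x must be less than 28.32 + 22.71 = 51.03 and greater than |28.32 − 22.71| = 5.61.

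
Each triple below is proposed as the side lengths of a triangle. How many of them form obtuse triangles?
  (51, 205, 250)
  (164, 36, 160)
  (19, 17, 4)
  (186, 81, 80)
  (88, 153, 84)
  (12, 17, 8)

(51,205,250): 51²+205² = 44626 < 62500 = 250² → obtuse
(164,36,160): 36²+160² = 26896 = 164² → right
(19,17,4): 4²+17² = 305 < 361 = 19² → obtuse
(186,81,80): 80+81 ≤ 186, not a triangle
(88,153,84): 84²+88² = 14800 < 23409 = 153² → obtuse
(12,17,8): 8²+12² = 208 < 289 = 17² → obtuse
4 of the 6 are obtuse.

4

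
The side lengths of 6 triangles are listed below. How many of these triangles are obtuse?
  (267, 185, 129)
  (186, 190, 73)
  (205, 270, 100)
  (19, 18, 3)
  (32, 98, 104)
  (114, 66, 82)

(267,185,129): 129²+185² = 50866 < 71289 = 267² → obtuse
(186,190,73): 73²+186² = 39925 > 36100 = 190² → acute
(205,270,100): 100²+205² = 52025 < 72900 = 270² → obtuse
(19,18,3): 3²+18² = 333 < 361 = 19² → obtuse
(32,98,104): 32²+98² = 10628 < 10816 = 104² → obtuse
(114,66,82): 66²+82² = 11080 < 12996 = 114² → obtuse
5 of the 6 are obtuse.

5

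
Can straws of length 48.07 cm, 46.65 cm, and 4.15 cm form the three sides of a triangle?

Yes

The longest side is 48.07, and the other two sum to 50.80.
Since 50.80 > 48.07, the triangle inequality holds.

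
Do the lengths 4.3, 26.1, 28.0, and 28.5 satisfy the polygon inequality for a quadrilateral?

Yes

A quadrilateral exists iff every side is shorter than the sum of the others — equivalently, the longest side is less than the sum of the rest.
Longest side 28.5 < 58.4 (sum of the remaining 3), so yes.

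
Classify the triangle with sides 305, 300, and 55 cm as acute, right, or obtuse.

right

Compare the square of the longest side to the sum of squares of the other two: 55² + 300² = 93025 = 305².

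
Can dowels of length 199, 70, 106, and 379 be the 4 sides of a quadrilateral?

No

For a quadrilateral, each side must be shorter than the sum of the others.
Here the longest side is 379, but the remaining 3 sides sum to only 375.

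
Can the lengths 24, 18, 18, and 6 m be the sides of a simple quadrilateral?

A quadrilateral exists iff every side is shorter than the sum of the others — equivalently, the longest side is less than the sum of the rest.
Longest side 24 < 42 (sum of the remaining 3), so yes.

Yes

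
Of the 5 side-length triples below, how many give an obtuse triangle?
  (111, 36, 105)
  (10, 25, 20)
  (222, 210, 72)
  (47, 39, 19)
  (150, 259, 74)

(111,36,105): 36²+105² = 12321 = 111² → right
(10,25,20): 10²+20² = 500 < 625 = 25² → obtuse
(222,210,72): 72²+210² = 49284 = 222² → right
(47,39,19): 19²+39² = 1882 < 2209 = 47² → obtuse
(150,259,74): 74+150 ≤ 259, not a triangle
2 of the 5 are obtuse.

2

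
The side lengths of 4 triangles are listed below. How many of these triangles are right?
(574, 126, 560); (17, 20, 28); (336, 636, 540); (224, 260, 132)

3

(574,126,560): 126²+560² = 329476 = 574² → right
(17,20,28): 17²+20² = 689 < 784 = 28² → obtuse
(336,636,540): 336²+540² = 404496 = 636² → right
(224,260,132): 132²+224² = 67600 = 260² → right
3 of the 4 are right.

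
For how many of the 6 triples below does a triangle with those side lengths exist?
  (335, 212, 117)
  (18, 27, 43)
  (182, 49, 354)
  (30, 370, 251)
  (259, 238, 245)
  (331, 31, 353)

3

(117,212,335): 117+212 ≤ 335 → not valid
(18,27,43): 18+27 > 43 → valid
(49,182,354): 49+182 ≤ 354 → not valid
(30,251,370): 30+251 ≤ 370 → not valid
(238,245,259): 238+245 > 259 → valid
(31,331,353): 31+331 > 353 → valid
3 of the 6 triples form a triangle.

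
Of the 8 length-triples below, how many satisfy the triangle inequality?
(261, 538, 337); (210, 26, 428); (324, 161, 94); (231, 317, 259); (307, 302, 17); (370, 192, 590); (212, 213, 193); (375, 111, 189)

(261,337,538): 261+337 > 538 → valid
(26,210,428): 26+210 ≤ 428 → not valid
(94,161,324): 94+161 ≤ 324 → not valid
(231,259,317): 231+259 > 317 → valid
(17,302,307): 17+302 > 307 → valid
(192,370,590): 192+370 ≤ 590 → not valid
(193,212,213): 193+212 > 213 → valid
(111,189,375): 111+189 ≤ 375 → not valid
4 of the 8 triples form a triangle.

4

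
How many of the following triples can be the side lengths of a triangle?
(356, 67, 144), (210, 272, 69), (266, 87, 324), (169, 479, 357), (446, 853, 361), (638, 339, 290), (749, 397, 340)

(67,144,356): 67+144 ≤ 356 → not valid
(69,210,272): 69+210 > 272 → valid
(87,266,324): 87+266 > 324 → valid
(169,357,479): 169+357 > 479 → valid
(361,446,853): 361+446 ≤ 853 → not valid
(290,339,638): 290+339 ≤ 638 → not valid
(340,397,749): 340+397 ≤ 749 → not valid
3 of the 7 triples form a triangle.

3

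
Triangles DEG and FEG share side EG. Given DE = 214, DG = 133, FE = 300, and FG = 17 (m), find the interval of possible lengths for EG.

From triangle DEG: |214 − 133| < EG < 214 + 133, i.e. 81 < EG < 347.
From triangle FEG: 283 < EG < 317.
Both must hold, so EG lies in the intersection.

283 < EG < 317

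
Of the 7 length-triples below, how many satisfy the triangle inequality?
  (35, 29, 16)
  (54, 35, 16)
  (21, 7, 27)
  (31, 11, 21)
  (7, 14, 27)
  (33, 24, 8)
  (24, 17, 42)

(16,29,35): 16+29 > 35 → valid
(16,35,54): 16+35 ≤ 54 → not valid
(7,21,27): 7+21 > 27 → valid
(11,21,31): 11+21 > 31 → valid
(7,14,27): 7+14 ≤ 27 → not valid
(8,24,33): 8+24 ≤ 33 → not valid
(17,24,42): 17+24 ≤ 42 → not valid
3 of the 7 triples form a triangle.

3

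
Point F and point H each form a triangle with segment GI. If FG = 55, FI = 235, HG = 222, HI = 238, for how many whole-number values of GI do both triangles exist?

109

From triangle FGI: 180 < GI < 290.
From triangle HGI: 16 < GI < 460.
Intersection: 180 < GI < 290, so integers 181 through 289: 109 values.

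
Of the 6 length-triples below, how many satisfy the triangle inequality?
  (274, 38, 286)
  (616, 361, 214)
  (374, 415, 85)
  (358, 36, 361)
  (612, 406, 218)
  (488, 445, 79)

(38,274,286): 38+274 > 286 → valid
(214,361,616): 214+361 ≤ 616 → not valid
(85,374,415): 85+374 > 415 → valid
(36,358,361): 36+358 > 361 → valid
(218,406,612): 218+406 > 612 → valid
(79,445,488): 79+445 > 488 → valid
5 of the 6 triples form a triangle.

5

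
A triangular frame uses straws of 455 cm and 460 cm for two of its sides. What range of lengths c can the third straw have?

5 < c < 915

By the triangle inequality, c must be less than 455 + 460 = 915 and greater than |455 − 460| = 5.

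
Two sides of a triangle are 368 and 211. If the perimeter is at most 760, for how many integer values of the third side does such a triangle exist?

Triangle inequality: 157 < x < 579. Perimeter ≤ 760 gives x ≤ 760 − 368 − 211 = 181.
So 157 < x ≤ 181; integers 158 through 181: 24 values.

24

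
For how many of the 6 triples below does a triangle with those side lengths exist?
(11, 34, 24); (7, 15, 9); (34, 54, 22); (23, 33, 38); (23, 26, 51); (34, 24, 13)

(11,24,34): 11+24 > 34 → valid
(7,9,15): 7+9 > 15 → valid
(22,34,54): 22+34 > 54 → valid
(23,33,38): 23+33 > 38 → valid
(23,26,51): 23+26 ≤ 51 → not valid
(13,24,34): 13+24 > 34 → valid
5 of the 6 triples form a triangle.

5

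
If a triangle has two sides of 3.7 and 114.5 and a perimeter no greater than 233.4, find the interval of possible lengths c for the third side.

Triangle inequality alone gives 110.8 < c < 118.2.
The perimeter condition gives c ≤ 233.4 − 3.7 − 114.5 = 115.2.
Intersecting the two: 110.8 < c ≤ 115.2.

110.8 < c ≤ 115.2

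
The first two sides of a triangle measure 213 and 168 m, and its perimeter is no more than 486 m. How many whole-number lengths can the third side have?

Triangle inequality: 45 < x < 381. Perimeter ≤ 486 gives x ≤ 486 − 213 − 168 = 105.
So 45 < x ≤ 105; integers 46 through 105: 60 values.

60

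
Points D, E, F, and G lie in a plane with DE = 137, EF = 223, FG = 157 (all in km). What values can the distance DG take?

0 ≤ DG ≤ 517 km

The maximum is all hops collinear in one direction: 137 + 223 + 157 = 517.
The longest hop is 223; the others sum to 294. Since 223 ≤ 294, the path can fold back on itself completely, so the minimum distance is 0.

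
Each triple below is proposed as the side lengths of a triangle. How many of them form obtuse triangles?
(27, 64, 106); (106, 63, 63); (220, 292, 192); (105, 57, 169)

(27,64,106): 27+64 ≤ 106, not a triangle
(106,63,63): 63²+63² = 7938 < 11236 = 106² → obtuse
(220,292,192): 192²+220² = 85264 = 292² → right
(105,57,169): 57+105 ≤ 169, not a triangle
1 of the 4 is obtuse.

1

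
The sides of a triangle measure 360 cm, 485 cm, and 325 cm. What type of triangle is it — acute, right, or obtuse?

Compare the square of the longest side to the sum of squares of the other two: 325² + 360² = 235225 = 485².

right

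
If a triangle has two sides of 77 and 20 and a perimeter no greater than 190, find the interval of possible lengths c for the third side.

Triangle inequality alone gives 57 < c < 97.
The perimeter condition gives c ≤ 190 − 77 − 20 = 93.
Intersecting the two: 57 < c ≤ 93.

57 < c ≤ 93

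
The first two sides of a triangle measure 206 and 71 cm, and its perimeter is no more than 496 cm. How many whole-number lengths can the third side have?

Triangle inequality: 135 < x < 277. Perimeter ≤ 496 gives x ≤ 496 − 206 − 71 = 219.
So 135 < x ≤ 219; integers 136 through 219: 84 values.

84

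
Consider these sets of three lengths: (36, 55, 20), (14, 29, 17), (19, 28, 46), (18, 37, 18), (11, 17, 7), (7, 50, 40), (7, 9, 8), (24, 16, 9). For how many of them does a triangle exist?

(20,36,55): 20+36 > 55 → valid
(14,17,29): 14+17 > 29 → valid
(19,28,46): 19+28 > 46 → valid
(18,18,37): 18+18 ≤ 37 → not valid
(7,11,17): 7+11 > 17 → valid
(7,40,50): 7+40 ≤ 50 → not valid
(7,8,9): 7+8 > 9 → valid
(9,16,24): 9+16 > 24 → valid
6 of the 8 triples form a triangle.

6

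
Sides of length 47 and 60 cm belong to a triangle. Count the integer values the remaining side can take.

93

The third side lies in the open interval (13, 107).
Integers from 14 to 106 inclusive: 106 − 14 + 1 = 93.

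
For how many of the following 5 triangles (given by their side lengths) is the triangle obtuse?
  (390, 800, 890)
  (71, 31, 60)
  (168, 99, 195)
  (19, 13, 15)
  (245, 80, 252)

1

(390,800,890): 390²+800² = 792100 = 890² → right
(71,31,60): 31²+60² = 4561 < 5041 = 71² → obtuse
(168,99,195): 99²+168² = 38025 = 195² → right
(19,13,15): 13²+15² = 394 > 361 = 19² → acute
(245,80,252): 80²+245² = 66425 > 63504 = 252² → acute
1 of the 5 is obtuse.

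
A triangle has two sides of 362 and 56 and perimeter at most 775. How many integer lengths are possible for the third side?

51

Triangle inequality: 306 < x < 418. Perimeter ≤ 775 gives x ≤ 775 − 362 − 56 = 357.
So 306 < x ≤ 357; integers 307 through 357: 51 values.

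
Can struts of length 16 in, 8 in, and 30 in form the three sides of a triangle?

No

The longest side is 30, but the other two sum to only 24.
24 < 30, so the triangle inequality fails.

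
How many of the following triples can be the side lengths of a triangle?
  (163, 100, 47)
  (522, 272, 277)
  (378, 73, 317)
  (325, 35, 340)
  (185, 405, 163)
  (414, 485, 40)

(47,100,163): 47+100 ≤ 163 → not valid
(272,277,522): 272+277 > 522 → valid
(73,317,378): 73+317 > 378 → valid
(35,325,340): 35+325 > 340 → valid
(163,185,405): 163+185 ≤ 405 → not valid
(40,414,485): 40+414 ≤ 485 → not valid
3 of the 6 triples form a triangle.

3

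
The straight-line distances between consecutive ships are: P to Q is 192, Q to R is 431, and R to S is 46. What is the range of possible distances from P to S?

193 ≤ PS ≤ 669

The maximum is all hops collinear in one direction: 192 + 431 + 46 = 669.
The longest hop is 431; the others sum to 238. Folding the others back against it leaves at least 431 − 238 = 193.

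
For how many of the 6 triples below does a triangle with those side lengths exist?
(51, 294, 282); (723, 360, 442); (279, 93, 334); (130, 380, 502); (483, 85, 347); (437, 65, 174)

(51,282,294): 51+282 > 294 → valid
(360,442,723): 360+442 > 723 → valid
(93,279,334): 93+279 > 334 → valid
(130,380,502): 130+380 > 502 → valid
(85,347,483): 85+347 ≤ 483 → not valid
(65,174,437): 65+174 ≤ 437 → not valid
4 of the 6 triples form a triangle.

4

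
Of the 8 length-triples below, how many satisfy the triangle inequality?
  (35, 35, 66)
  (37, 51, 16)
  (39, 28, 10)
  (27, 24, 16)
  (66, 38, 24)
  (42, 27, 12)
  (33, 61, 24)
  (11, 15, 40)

(35,35,66): 35+35 > 66 → valid
(16,37,51): 16+37 > 51 → valid
(10,28,39): 10+28 ≤ 39 → not valid
(16,24,27): 16+24 > 27 → valid
(24,38,66): 24+38 ≤ 66 → not valid
(12,27,42): 12+27 ≤ 42 → not valid
(24,33,61): 24+33 ≤ 61 → not valid
(11,15,40): 11+15 ≤ 40 → not valid
3 of the 8 triples form a triangle.

3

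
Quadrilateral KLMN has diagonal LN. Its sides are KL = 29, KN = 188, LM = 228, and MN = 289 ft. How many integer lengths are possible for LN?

From triangle KLN: 159 < LN < 217.
From triangle MLN: 61 < LN < 517.
Intersection: 159 < LN < 217, so integers 160 through 216: 57 values.

57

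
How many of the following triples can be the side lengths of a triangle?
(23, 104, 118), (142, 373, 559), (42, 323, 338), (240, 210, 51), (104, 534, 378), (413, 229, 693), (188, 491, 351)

4

(23,104,118): 23+104 > 118 → valid
(142,373,559): 142+373 ≤ 559 → not valid
(42,323,338): 42+323 > 338 → valid
(51,210,240): 51+210 > 240 → valid
(104,378,534): 104+378 ≤ 534 → not valid
(229,413,693): 229+413 ≤ 693 → not valid
(188,351,491): 188+351 > 491 → valid
4 of the 7 triples form a triangle.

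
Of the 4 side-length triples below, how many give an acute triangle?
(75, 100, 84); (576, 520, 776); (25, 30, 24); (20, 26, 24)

3

(75,100,84): 75²+84² = 12681 > 10000 = 100² → acute
(576,520,776): 520²+576² = 602176 = 776² → right
(25,30,24): 24²+25² = 1201 > 900 = 30² → acute
(20,26,24): 20²+24² = 976 > 676 = 26² → acute
3 of the 4 are acute.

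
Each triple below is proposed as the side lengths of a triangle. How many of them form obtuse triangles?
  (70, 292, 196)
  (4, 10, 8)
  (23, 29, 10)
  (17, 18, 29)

3

(70,292,196): 70+196 ≤ 292, not a triangle
(4,10,8): 4²+8² = 80 < 100 = 10² → obtuse
(23,29,10): 10²+23² = 629 < 841 = 29² → obtuse
(17,18,29): 17²+18² = 613 < 841 = 29² → obtuse
3 of the 4 are obtuse.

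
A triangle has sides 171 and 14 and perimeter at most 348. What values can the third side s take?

157 < s ≤ 163

Triangle inequality alone gives 157 < s < 185.
The perimeter condition gives s ≤ 348 − 171 − 14 = 163.
Intersecting the two: 157 < s ≤ 163.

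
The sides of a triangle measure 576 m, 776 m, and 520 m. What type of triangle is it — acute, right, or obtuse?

right

Compare the square of the longest side to the sum of squares of the other two: 520² + 576² = 602176 = 776².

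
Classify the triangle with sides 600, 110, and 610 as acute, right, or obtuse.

right

Compare the square of the longest side to the sum of squares of the other two: 110² + 600² = 372100 = 610².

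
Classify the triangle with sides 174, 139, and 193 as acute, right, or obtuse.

acute

Compare the square of the longest side to the sum of squares of the other two: 139² + 174² = 49597 > 37249 = 193².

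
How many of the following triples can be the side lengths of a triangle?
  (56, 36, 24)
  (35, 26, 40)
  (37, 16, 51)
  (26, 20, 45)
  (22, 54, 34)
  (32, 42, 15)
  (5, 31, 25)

(24,36,56): 24+36 > 56 → valid
(26,35,40): 26+35 > 40 → valid
(16,37,51): 16+37 > 51 → valid
(20,26,45): 20+26 > 45 → valid
(22,34,54): 22+34 > 54 → valid
(15,32,42): 15+32 > 42 → valid
(5,25,31): 5+25 ≤ 31 → not valid
6 of the 7 triples form a triangle.

6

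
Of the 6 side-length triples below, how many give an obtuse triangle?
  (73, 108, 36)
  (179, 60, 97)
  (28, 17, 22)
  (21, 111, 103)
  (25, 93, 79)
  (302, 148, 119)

(73,108,36): 36²+73² = 6625 < 11664 = 108² → obtuse
(179,60,97): 60+97 ≤ 179, not a triangle
(28,17,22): 17²+22² = 773 < 784 = 28² → obtuse
(21,111,103): 21²+103² = 11050 < 12321 = 111² → obtuse
(25,93,79): 25²+79² = 6866 < 8649 = 93² → obtuse
(302,148,119): 119+148 ≤ 302, not a triangle
4 of the 6 are obtuse.

4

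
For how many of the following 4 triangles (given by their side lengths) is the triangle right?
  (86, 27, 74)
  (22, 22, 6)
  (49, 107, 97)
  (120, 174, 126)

1

(86,27,74): 27²+74² = 6205 < 7396 = 86² → obtuse
(22,22,6): 6²+22² = 520 > 484 = 22² → acute
(49,107,97): 49²+97² = 11810 > 11449 = 107² → acute
(120,174,126): 120²+126² = 30276 = 174² → right
1 of the 4 is right.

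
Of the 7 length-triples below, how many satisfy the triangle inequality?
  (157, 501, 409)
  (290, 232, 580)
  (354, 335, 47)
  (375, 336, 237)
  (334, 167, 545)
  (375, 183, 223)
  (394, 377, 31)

5

(157,409,501): 157+409 > 501 → valid
(232,290,580): 232+290 ≤ 580 → not valid
(47,335,354): 47+335 > 354 → valid
(237,336,375): 237+336 > 375 → valid
(167,334,545): 167+334 ≤ 545 → not valid
(183,223,375): 183+223 > 375 → valid
(31,377,394): 31+377 > 394 → valid
5 of the 7 triples form a triangle.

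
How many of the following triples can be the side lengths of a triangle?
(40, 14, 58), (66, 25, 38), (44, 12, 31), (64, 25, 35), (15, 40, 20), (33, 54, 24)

(14,40,58): 14+40 ≤ 58 → not valid
(25,38,66): 25+38 ≤ 66 → not valid
(12,31,44): 12+31 ≤ 44 → not valid
(25,35,64): 25+35 ≤ 64 → not valid
(15,20,40): 15+20 ≤ 40 → not valid
(24,33,54): 24+33 > 54 → valid
1 of the 6 triples forms a triangle.

1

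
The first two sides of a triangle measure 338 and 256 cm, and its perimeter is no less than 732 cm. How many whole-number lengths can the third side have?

Triangle inequality: 82 < x < 594. Perimeter ≥ 732 gives x ≥ 732 − 338 − 256 = 138.
So 138 ≤ x < 594; integers 138 through 593: 456 values.

456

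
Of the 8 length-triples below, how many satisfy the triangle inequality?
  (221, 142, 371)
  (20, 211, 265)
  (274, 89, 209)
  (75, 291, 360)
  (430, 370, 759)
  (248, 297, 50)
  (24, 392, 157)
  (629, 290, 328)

(142,221,371): 142+221 ≤ 371 → not valid
(20,211,265): 20+211 ≤ 265 → not valid
(89,209,274): 89+209 > 274 → valid
(75,291,360): 75+291 > 360 → valid
(370,430,759): 370+430 > 759 → valid
(50,248,297): 50+248 > 297 → valid
(24,157,392): 24+157 ≤ 392 → not valid
(290,328,629): 290+328 ≤ 629 → not valid
4 of the 8 triples form a triangle.

4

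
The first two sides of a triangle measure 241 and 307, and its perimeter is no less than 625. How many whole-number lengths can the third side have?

471

Triangle inequality: 66 < x < 548. Perimeter ≥ 625 gives x ≥ 625 − 241 − 307 = 77.
So 77 ≤ x < 548; integers 77 through 547: 471 values.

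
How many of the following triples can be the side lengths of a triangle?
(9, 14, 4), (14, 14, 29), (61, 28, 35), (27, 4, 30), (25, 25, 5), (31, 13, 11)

3

(4,9,14): 4+9 ≤ 14 → not valid
(14,14,29): 14+14 ≤ 29 → not valid
(28,35,61): 28+35 > 61 → valid
(4,27,30): 4+27 > 30 → valid
(5,25,25): 5+25 > 25 → valid
(11,13,31): 11+13 ≤ 31 → not valid
3 of the 6 triples form a triangle.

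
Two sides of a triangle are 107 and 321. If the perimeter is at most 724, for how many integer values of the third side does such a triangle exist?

82

Triangle inequality: 214 < x < 428. Perimeter ≤ 724 gives x ≤ 724 − 107 − 321 = 296.
So 214 < x ≤ 296; integers 215 through 296: 82 values.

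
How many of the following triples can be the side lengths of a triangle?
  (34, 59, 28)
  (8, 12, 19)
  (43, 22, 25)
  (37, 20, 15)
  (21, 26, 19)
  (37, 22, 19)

(28,34,59): 28+34 > 59 → valid
(8,12,19): 8+12 > 19 → valid
(22,25,43): 22+25 > 43 → valid
(15,20,37): 15+20 ≤ 37 → not valid
(19,21,26): 19+21 > 26 → valid
(19,22,37): 19+22 > 37 → valid
5 of the 6 triples form a triangle.

5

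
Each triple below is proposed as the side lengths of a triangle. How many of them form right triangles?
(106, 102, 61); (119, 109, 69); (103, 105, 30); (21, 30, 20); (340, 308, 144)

1

(106,102,61): 61²+102² = 14125 > 11236 = 106² → acute
(119,109,69): 69²+109² = 16642 > 14161 = 119² → acute
(103,105,30): 30²+103² = 11509 > 11025 = 105² → acute
(21,30,20): 20²+21² = 841 < 900 = 30² → obtuse
(340,308,144): 144²+308² = 115600 = 340² → right
1 of the 5 is right.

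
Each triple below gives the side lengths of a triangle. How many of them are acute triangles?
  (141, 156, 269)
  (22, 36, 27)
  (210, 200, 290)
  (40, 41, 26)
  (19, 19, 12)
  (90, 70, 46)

2

(141,156,269): 141²+156² = 44217 < 72361 = 269² → obtuse
(22,36,27): 22²+27² = 1213 < 1296 = 36² → obtuse
(210,200,290): 200²+210² = 84100 = 290² → right
(40,41,26): 26²+40² = 2276 > 1681 = 41² → acute
(19,19,12): 12²+19² = 505 > 361 = 19² → acute
(90,70,46): 46²+70² = 7016 < 8100 = 90² → obtuse
2 of the 6 are acute.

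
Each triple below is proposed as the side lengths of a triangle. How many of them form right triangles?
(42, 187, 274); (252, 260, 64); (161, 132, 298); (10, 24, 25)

1

(42,187,274): 42+187 ≤ 274, not a triangle
(252,260,64): 64²+252² = 67600 = 260² → right
(161,132,298): 132+161 ≤ 298, not a triangle
(10,24,25): 10²+24² = 676 > 625 = 25² → acute
1 of the 4 is right.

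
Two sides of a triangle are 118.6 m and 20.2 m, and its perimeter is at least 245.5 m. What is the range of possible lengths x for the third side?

106.7 ≤ x < 138.8 m

Triangle inequality alone gives 98.4 < x < 138.8.
The perimeter condition gives x ≥ 245.5 − 118.6 − 20.2 = 106.7.
Intersecting the two: 106.7 ≤ x < 138.8.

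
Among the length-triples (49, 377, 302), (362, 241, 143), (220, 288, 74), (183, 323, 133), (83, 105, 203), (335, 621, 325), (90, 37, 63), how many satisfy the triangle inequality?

(49,302,377): 49+302 ≤ 377 → not valid
(143,241,362): 143+241 > 362 → valid
(74,220,288): 74+220 > 288 → valid
(133,183,323): 133+183 ≤ 323 → not valid
(83,105,203): 83+105 ≤ 203 → not valid
(325,335,621): 325+335 > 621 → valid
(37,63,90): 37+63 > 90 → valid
4 of the 7 triples form a triangle.

4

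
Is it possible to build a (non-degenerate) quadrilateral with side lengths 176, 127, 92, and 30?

Yes

A quadrilateral exists iff every side is shorter than the sum of the others — equivalently, the longest side is less than the sum of the rest.
Longest side 176 < 249 (sum of the remaining 3), so yes.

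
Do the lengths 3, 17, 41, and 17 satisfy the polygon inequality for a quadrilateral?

No

For a quadrilateral, each side must be shorter than the sum of the others.
Here the longest side is 41, but the remaining 3 sides sum to only 37.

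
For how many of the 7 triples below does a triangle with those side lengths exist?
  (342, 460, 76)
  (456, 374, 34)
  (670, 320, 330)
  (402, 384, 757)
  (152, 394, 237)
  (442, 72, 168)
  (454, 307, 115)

(76,342,460): 76+342 ≤ 460 → not valid
(34,374,456): 34+374 ≤ 456 → not valid
(320,330,670): 320+330 ≤ 670 → not valid
(384,402,757): 384+402 > 757 → valid
(152,237,394): 152+237 ≤ 394 → not valid
(72,168,442): 72+168 ≤ 442 → not valid
(115,307,454): 115+307 ≤ 454 → not valid
1 of the 7 triples forms a triangle.

1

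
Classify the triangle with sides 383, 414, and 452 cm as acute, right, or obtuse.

Compare the square of the longest side to the sum of squares of the other two: 383² + 414² = 318085 > 204304 = 452².

acute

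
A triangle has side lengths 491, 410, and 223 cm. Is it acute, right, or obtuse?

Compare the square of the longest side to the sum of squares of the other two: 223² + 410² = 217829 < 241081 = 491².

obtuse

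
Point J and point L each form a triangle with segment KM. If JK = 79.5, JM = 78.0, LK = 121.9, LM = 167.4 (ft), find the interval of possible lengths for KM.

45.5 < KM < 157.5

From triangle JKM: |79.5 − 78.0| < KM < 79.5 + 78.0, i.e. 1.5 < KM < 157.5.
From triangle LKM: 45.5 < KM < 289.3.
Both must hold, so KM lies in the intersection.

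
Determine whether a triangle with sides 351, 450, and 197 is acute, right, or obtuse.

obtuse

Compare the square of the longest side to the sum of squares of the other two: 197² + 351² = 162010 < 202500 = 450².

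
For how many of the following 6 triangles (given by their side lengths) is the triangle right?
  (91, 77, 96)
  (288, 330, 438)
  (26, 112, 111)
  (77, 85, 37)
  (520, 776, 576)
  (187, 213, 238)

(91,77,96): 77²+91² = 14210 > 9216 = 96² → acute
(288,330,438): 288²+330² = 191844 = 438² → right
(26,112,111): 26²+111² = 12997 > 12544 = 112² → acute
(77,85,37): 37²+77² = 7298 > 7225 = 85² → acute
(520,776,576): 520²+576² = 602176 = 776² → right
(187,213,238): 187²+213² = 80338 > 56644 = 238² → acute
2 of the 6 are right.

2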